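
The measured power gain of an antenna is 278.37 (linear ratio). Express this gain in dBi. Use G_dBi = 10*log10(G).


G_dBi = 10 * log10(278.37) = 24.45 dBi

24.45 dBi


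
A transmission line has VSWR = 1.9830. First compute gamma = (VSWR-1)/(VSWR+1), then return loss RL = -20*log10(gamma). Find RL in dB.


gamma = (1.9830 - 1) / (1.9830 + 1) = 0.3295340
RL = -20 * log10(0.3295340) = 9.642 dB

9.642 dB


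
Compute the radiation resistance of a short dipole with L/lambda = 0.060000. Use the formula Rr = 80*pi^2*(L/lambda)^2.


Rr = 80 * pi^2 * (0.060000)^2 = 80 * 9.869604 * 3.600000e-03 = 2.842 ohm

2.842 ohm


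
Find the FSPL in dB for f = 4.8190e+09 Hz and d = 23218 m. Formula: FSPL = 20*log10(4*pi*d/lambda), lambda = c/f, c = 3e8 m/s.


lambda = c / f = 3.0000e+08 / 4.8190e+09 = 0.06225358 m
FSPL = 20 * log10(4*pi*23218/0.06225358) = 133.4 dB

133.4 dB


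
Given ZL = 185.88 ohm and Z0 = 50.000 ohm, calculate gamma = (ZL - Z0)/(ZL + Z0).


gamma = (185.88 - 50.000) / (185.88 + 50.000) = 0.5761

0.5761


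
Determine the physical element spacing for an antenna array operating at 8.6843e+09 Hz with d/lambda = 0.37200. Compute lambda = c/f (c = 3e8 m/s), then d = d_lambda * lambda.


lambda = c / f = 3.0000e+08 / 8.6843e+09 = 0.03454510 m
d = 0.37200 * 0.03454510 = 0.01285 m

0.01285 m


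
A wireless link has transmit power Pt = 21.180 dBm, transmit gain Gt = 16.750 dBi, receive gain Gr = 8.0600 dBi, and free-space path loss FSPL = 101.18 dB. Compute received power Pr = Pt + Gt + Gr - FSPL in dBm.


Pr = 21.180 + 16.750 + 8.0600 - 101.18 = -55.19 dBm

-55.19 dBm


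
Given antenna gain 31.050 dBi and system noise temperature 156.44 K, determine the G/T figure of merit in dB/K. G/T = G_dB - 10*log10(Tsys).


G/T = 31.050 - 10*log10(156.44) = 31.050 - 21.94348 = 9.107 dB/K

9.107 dB/K


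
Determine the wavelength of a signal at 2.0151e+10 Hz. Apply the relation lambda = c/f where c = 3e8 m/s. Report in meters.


lambda = c / f = 3.0000e+08 / 2.0151e+10 = 0.01489 m

0.01489 m


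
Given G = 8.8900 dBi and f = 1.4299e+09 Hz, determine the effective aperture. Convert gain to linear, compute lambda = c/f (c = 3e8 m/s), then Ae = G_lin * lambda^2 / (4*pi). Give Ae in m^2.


lambda = c / f = 3.0000e+08 / 1.4299e+09 = 0.2098049 m
G_linear = 10^(8.8900/10) = 7.744618
Ae = G_linear * lambda^2 / (4*pi) = 7.744618 * 0.2098049^2 / (4*pi) = 0.02713 m^2

0.02713 m^2


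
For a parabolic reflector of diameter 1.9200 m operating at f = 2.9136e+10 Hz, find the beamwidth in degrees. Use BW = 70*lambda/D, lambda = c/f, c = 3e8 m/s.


lambda = c / f = 3.0000e+08 / 2.9136e+10 = 0.01029654 m
BW = 70 * 0.01029654 / 1.9200 = 0.3754 deg

0.3754 deg


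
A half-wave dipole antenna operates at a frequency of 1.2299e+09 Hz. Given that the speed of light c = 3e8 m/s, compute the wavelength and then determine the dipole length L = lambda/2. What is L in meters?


lambda = c / f = 3.0000e+08 / 1.2299e+09 = 0.2439223 m
L = lambda / 2 = 0.2439223 / 2 = 0.1220 m

0.1220 m


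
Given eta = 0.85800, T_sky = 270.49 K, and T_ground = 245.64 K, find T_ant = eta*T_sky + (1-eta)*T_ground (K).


T_ant = 0.85800 * 270.49 + (1 - 0.85800) * 245.64 = 267.0 K

267.0 K


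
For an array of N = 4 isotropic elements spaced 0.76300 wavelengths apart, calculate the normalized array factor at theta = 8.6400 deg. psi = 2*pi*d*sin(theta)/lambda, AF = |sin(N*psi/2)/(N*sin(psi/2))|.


psi = 2*pi*0.76300*sin(8.6400 deg) = 0.7201920 rad
AF = |sin(4*0.7201920/2) / (4*sin(0.7201920/2))| = 0.7035

0.7035


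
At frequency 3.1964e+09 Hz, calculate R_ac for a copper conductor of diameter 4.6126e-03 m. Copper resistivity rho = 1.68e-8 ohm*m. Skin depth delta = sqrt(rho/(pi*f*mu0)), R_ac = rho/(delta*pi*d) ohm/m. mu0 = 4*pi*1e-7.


delta = sqrt(1.68e-8 / (pi * 3.1964e+09 * 4*pi*1e-7)) = 1.153836e-06 m
R_ac = 1.68e-8 / (1.153836e-06 * pi * 4.6126e-03) = 1.005 ohm/m

1.005 ohm/m


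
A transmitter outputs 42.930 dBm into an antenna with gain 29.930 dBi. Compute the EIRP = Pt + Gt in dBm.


EIRP = Pt + Gt = 42.930 + 29.930 = 72.86 dBm

72.86 dBm


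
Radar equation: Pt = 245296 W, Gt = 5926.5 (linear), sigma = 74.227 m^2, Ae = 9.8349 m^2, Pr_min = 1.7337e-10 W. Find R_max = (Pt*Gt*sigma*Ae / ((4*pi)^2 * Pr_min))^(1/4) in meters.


R^4 = 245296*5926.5*74.227*9.8349 / ((4*pi)^2 * 1.7337e-10) = 3.876385e+19
R_max = 3.876385e+19^0.25 = 78905 m

78905 m


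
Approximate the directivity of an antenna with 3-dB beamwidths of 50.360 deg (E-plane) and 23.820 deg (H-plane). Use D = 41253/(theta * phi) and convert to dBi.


D_linear = 41253 / (50.360 * 23.820) = 34.38967
D_dBi = 10 * log10(34.38967) = 15.36 dBi

15.36 dBi


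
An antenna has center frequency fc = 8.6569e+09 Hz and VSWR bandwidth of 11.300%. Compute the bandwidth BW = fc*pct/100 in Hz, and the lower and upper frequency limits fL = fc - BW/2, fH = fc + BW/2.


BW = 8.6569e+09 * 11.300/100 = 9.782297e+08 Hz
fL = 8.6569e+09 - 9.782297e+08/2 = 8.168e+09 Hz
fH = 8.6569e+09 + 9.782297e+08/2 = 9.146e+09 Hz

BW=9.782e+08 Hz, fL=8.168e+09 Hz, fH=9.146e+09 Hz


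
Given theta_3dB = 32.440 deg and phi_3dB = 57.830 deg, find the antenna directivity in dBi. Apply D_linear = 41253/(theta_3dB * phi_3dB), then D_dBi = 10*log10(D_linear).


D_linear = 41253 / (32.440 * 57.830) = 21.98981
D_dBi = 10 * log10(21.98981) = 13.42 dBi

13.42 dBi


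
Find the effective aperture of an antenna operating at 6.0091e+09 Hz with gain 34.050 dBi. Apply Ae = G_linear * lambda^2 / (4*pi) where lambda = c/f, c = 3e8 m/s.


lambda = c / f = 3.0000e+08 / 6.0091e+09 = 0.04992428 m
G_linear = 10^(34.050/10) = 2540.973
Ae = G_linear * lambda^2 / (4*pi) = 2540.973 * 0.04992428^2 / (4*pi) = 0.5040 m^2

0.5040 m^2


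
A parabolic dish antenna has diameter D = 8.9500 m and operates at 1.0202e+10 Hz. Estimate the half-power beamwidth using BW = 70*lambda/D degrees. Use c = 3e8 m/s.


lambda = c / f = 3.0000e+08 / 1.0202e+10 = 0.02940600 m
BW = 70 * 0.02940600 / 8.9500 = 0.2300 deg

0.2300 deg


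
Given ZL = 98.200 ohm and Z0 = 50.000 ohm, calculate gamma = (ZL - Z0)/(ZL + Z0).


gamma = (98.200 - 50.000) / (98.200 + 50.000) = 0.3252

0.3252


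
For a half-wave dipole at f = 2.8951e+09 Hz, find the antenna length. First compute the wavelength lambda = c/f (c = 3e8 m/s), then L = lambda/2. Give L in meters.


lambda = c / f = 3.0000e+08 / 2.8951e+09 = 0.1036234 m
L = lambda / 2 = 0.1036234 / 2 = 0.05181 m

0.05181 m


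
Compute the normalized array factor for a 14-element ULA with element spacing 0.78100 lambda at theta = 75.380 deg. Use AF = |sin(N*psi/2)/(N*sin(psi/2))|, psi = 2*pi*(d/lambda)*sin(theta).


psi = 2*pi*0.78100*sin(75.380 deg) = 4.748279 rad
AF = |sin(14*4.748279/2) / (14*sin(4.748279/2))| = 0.09965

0.09965


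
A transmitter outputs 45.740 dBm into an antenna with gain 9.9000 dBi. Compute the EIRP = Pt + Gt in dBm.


EIRP = Pt + Gt = 45.740 + 9.9000 = 55.64 dBm

55.64 dBm


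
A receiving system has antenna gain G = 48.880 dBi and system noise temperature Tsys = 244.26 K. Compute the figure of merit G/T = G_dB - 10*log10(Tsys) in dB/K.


G/T = 48.880 - 10*log10(244.26) = 48.880 - 23.87852 = 25.00 dB/K

25.00 dB/K


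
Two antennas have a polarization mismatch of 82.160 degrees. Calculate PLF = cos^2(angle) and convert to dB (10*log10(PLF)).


PLF_linear = cos^2(82.160 deg) = 0.01860693
PLF_dB = 10 * log10(0.01860693) = -17.30 dB

-17.30 dB


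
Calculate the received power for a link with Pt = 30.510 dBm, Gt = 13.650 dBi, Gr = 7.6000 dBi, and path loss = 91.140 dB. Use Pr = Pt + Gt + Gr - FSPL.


Pr = 30.510 + 13.650 + 7.6000 - 91.140 = -39.38 dBm

-39.38 dBm


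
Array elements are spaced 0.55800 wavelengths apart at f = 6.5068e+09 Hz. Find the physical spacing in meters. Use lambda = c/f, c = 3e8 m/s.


lambda = c / f = 3.0000e+08 / 6.5068e+09 = 0.04610561 m
d = 0.55800 * 0.04610561 = 0.02573 m

0.02573 m


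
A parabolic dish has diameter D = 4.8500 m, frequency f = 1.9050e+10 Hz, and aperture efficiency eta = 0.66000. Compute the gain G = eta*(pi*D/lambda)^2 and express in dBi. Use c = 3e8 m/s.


lambda = c / f = 3.0000e+08 / 1.9050e+10 = 0.01574803 m
G_linear = 0.66000 * (pi * 4.8500 / 0.01574803)^2 = 617838.1
G_dBi = 10 * log10(617838.1) = 57.91 dBi

57.91 dBi


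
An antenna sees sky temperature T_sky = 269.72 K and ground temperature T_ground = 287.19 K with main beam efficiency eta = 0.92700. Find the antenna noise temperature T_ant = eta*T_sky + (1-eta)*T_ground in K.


T_ant = 0.92700 * 269.72 + (1 - 0.92700) * 287.19 = 271.0 K

271.0 K


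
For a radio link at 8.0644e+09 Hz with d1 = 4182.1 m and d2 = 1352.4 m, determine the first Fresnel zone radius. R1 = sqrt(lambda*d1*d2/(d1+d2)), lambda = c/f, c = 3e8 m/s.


lambda = c / f = 3.0000e+08 / 8.0644e+09 = 0.03720054 m
R1 = sqrt(0.03720054 * 4182.1 * 1352.4 / (4182.1 + 1352.4)) = 6.166 m

6.166 m


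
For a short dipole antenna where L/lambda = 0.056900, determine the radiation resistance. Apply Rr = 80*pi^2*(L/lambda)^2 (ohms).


Rr = 80 * pi^2 * (0.056900)^2 = 80 * 9.869604 * 3.237610e-03 = 2.556 ohm

2.556 ohm


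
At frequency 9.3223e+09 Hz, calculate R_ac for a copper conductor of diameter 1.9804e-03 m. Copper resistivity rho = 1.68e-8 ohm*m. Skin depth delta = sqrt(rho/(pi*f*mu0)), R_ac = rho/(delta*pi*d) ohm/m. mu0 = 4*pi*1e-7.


delta = sqrt(1.68e-8 / (pi * 9.3223e+09 * 4*pi*1e-7)) = 6.756367e-07 m
R_ac = 1.68e-8 / (6.756367e-07 * pi * 1.9804e-03) = 3.997 ohm/m

3.997 ohm/m


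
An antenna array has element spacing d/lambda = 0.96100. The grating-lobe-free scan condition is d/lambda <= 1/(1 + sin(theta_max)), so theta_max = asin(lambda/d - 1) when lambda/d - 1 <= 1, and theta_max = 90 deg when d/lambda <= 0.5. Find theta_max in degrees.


lambda/d - 1 = 1/0.96100 - 1 = 0.04058273
theta_max = asin(0.04058273) = 2.326 deg

2.326 deg


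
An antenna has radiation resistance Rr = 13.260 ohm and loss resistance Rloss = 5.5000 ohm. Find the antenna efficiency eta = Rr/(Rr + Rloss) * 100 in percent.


eta = 13.260 / (13.260 + 5.5000) * 100 = 70.68%

70.68%


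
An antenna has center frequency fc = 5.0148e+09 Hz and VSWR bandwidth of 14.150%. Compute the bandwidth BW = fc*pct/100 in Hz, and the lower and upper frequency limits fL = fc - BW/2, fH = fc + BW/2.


BW = 5.0148e+09 * 14.150/100 = 7.095942e+08 Hz
fL = 5.0148e+09 - 7.095942e+08/2 = 4.660e+09 Hz
fH = 5.0148e+09 + 7.095942e+08/2 = 5.370e+09 Hz

BW=7.096e+08 Hz, fL=4.660e+09 Hz, fH=5.370e+09 Hz


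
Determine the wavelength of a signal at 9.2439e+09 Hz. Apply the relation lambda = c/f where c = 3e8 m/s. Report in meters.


lambda = c / f = 3.0000e+08 / 9.2439e+09 = 0.03245 m

0.03245 m


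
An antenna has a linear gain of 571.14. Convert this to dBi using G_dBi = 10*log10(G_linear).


G_dBi = 10 * log10(571.14) = 27.57 dBi

27.57 dBi


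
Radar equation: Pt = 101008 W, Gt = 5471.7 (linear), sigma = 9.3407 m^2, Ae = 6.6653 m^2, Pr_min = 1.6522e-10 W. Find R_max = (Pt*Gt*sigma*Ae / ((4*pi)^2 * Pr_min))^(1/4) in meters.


R^4 = 101008*5471.7*9.3407*6.6653 / ((4*pi)^2 * 1.6522e-10) = 1.318848e+18
R_max = 1.318848e+18^0.25 = 33888 m

33888 m


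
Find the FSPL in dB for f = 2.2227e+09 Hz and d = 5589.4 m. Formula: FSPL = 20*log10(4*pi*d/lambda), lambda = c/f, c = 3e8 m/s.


lambda = c / f = 3.0000e+08 / 2.2227e+09 = 0.1349710 m
FSPL = 20 * log10(4*pi*5589.4/0.1349710) = 114.3 dB

114.3 dB


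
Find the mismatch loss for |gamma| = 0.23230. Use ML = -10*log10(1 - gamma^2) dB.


ML = -10 * log10(1 - 0.23230^2) = -10 * log10(0.94603671) = 0.2409 dB

0.2409 dB


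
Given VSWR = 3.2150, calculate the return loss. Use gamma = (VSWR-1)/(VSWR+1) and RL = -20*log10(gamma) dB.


gamma = (3.2150 - 1) / (3.2150 + 1) = 0.5255042
RL = -20 * log10(0.5255042) = 5.588 dB

5.588 dB


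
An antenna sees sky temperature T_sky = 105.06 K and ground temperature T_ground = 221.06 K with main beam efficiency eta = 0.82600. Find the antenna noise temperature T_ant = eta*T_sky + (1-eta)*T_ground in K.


T_ant = 0.82600 * 105.06 + (1 - 0.82600) * 221.06 = 125.2 K

125.2 K


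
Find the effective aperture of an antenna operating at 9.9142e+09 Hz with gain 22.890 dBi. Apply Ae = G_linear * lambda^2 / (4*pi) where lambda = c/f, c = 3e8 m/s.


lambda = c / f = 3.0000e+08 / 9.9142e+09 = 0.03025963 m
G_linear = 10^(22.890/10) = 194.5360
Ae = G_linear * lambda^2 / (4*pi) = 194.5360 * 0.03025963^2 / (4*pi) = 0.01417 m^2

0.01417 m^2


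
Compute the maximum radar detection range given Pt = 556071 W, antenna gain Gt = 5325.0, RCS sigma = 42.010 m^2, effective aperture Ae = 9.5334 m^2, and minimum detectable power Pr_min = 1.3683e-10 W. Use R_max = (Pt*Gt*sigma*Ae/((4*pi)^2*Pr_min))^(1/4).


R^4 = 556071*5325.0*42.010*9.5334 / ((4*pi)^2 * 1.3683e-10) = 5.488445e+19
R_max = 5.488445e+19^0.25 = 86072 m

86072 m


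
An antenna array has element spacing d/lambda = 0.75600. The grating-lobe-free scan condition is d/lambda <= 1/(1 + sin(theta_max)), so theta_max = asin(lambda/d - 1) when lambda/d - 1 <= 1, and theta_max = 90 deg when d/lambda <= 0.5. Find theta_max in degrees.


lambda/d - 1 = 1/0.75600 - 1 = 0.3227513
theta_max = asin(0.3227513) = 18.83 deg

18.83 deg


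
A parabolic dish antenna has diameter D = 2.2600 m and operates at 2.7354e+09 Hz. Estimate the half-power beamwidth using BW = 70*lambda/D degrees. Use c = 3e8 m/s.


lambda = c / f = 3.0000e+08 / 2.7354e+09 = 0.1096732 m
BW = 70 * 0.1096732 / 2.2600 = 3.397 deg

3.397 deg


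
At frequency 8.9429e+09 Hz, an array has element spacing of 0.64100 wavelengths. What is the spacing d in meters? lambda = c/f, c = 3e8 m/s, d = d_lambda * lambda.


lambda = c / f = 3.0000e+08 / 8.9429e+09 = 0.03354617 m
d = 0.64100 * 0.03354617 = 0.02150 m

0.02150 m


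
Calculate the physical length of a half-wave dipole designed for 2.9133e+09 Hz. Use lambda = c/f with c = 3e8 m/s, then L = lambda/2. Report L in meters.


lambda = c / f = 3.0000e+08 / 2.9133e+09 = 0.1029760 m
L = lambda / 2 = 0.1029760 / 2 = 0.05149 m

0.05149 m


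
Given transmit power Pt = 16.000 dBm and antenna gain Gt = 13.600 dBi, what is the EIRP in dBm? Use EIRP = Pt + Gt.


EIRP = Pt + Gt = 16.000 + 13.600 = 29.60 dBm

29.60 dBm


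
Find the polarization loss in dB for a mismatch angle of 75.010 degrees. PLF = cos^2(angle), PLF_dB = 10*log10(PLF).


PLF_linear = cos^2(75.010 deg) = 0.06690006
PLF_dB = 10 * log10(0.06690006) = -11.75 dB

-11.75 dB


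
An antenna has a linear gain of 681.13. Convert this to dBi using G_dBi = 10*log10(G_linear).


G_dBi = 10 * log10(681.13) = 28.33 dBi

28.33 dBi


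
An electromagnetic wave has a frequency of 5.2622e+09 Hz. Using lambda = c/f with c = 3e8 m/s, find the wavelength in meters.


lambda = c / f = 3.0000e+08 / 5.2622e+09 = 0.05701 m

0.05701 m


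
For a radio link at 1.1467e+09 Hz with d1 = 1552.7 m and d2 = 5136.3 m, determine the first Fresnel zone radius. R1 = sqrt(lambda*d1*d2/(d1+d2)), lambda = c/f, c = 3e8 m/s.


lambda = c / f = 3.0000e+08 / 1.1467e+09 = 0.2616203 m
R1 = sqrt(0.2616203 * 1552.7 * 5136.3 / (1552.7 + 5136.3)) = 17.66 m

17.66 m


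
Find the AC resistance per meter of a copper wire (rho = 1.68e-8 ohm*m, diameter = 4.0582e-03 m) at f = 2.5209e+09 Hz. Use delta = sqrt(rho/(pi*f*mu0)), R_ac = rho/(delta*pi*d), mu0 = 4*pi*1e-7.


delta = sqrt(1.68e-8 / (pi * 2.5209e+09 * 4*pi*1e-7)) = 1.299263e-06 m
R_ac = 1.68e-8 / (1.299263e-06 * pi * 4.0582e-03) = 1.014 ohm/m

1.014 ohm/m


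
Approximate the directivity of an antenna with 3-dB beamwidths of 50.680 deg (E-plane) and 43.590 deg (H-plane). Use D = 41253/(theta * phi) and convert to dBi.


D_linear = 41253 / (50.680 * 43.590) = 18.67377
D_dBi = 10 * log10(18.67377) = 12.71 dBi

12.71 dBi


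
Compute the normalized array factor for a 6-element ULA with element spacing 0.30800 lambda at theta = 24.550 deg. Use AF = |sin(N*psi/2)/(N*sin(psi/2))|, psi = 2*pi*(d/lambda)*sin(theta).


psi = 2*pi*0.30800*sin(24.550 deg) = 0.8040595 rad
AF = |sin(6*0.8040595/2) / (6*sin(0.8040595/2))| = 0.2839

0.2839


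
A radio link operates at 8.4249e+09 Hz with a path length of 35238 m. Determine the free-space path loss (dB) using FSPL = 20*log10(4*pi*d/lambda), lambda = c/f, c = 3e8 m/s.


lambda = c / f = 3.0000e+08 / 8.4249e+09 = 0.03560873 m
FSPL = 20 * log10(4*pi*35238/0.03560873) = 141.9 dB

141.9 dB


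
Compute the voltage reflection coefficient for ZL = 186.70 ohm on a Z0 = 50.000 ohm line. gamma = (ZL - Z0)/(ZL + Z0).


gamma = (186.70 - 50.000) / (186.70 + 50.000) = 0.5775

0.5775


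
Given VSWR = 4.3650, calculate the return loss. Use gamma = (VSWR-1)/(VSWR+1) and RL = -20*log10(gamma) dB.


gamma = (4.3650 - 1) / (4.3650 + 1) = 0.6272134
RL = -20 * log10(0.6272134) = 4.052 dB

4.052 dB


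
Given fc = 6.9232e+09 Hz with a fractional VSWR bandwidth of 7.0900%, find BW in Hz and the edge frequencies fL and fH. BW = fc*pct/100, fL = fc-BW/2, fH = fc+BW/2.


BW = 6.9232e+09 * 7.0900/100 = 4.908549e+08 Hz
fL = 6.9232e+09 - 4.908549e+08/2 = 6.678e+09 Hz
fH = 6.9232e+09 + 4.908549e+08/2 = 7.169e+09 Hz

BW=4.909e+08 Hz, fL=6.678e+09 Hz, fH=7.169e+09 Hz


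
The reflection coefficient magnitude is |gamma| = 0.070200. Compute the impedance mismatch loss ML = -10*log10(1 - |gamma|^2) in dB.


ML = -10 * log10(1 - 0.070200^2) = -10 * log10(0.99507196) = 0.02146 dB

0.02146 dB


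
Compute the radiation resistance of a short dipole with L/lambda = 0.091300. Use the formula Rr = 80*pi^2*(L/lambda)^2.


Rr = 80 * pi^2 * (0.091300)^2 = 80 * 9.869604 * 8.335690e-03 = 6.582 ohm

6.582 ohm


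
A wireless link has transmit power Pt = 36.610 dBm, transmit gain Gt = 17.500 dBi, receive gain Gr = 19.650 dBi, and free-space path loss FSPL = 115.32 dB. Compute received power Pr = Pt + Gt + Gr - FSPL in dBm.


Pr = 36.610 + 17.500 + 19.650 - 115.32 = -41.56 dBm

-41.56 dBm


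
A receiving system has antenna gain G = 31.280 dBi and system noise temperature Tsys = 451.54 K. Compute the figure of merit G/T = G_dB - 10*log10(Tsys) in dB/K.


G/T = 31.280 - 10*log10(451.54) = 31.280 - 26.54696 = 4.733 dB/K

4.733 dB/K


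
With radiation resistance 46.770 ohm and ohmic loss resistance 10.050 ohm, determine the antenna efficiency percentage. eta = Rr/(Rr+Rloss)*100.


eta = 46.770 / (46.770 + 10.050) * 100 = 82.31%

82.31%


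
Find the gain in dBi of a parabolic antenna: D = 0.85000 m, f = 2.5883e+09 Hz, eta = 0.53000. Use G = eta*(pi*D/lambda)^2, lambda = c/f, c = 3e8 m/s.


lambda = c / f = 3.0000e+08 / 2.5883e+09 = 0.1159062 m
G_linear = 0.53000 * (pi * 0.85000 / 0.1159062)^2 = 281.3197
G_dBi = 10 * log10(281.3197) = 24.49 dBi

24.49 dBi


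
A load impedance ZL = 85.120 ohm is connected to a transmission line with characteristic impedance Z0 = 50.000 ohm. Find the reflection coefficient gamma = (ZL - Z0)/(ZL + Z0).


gamma = (85.120 - 50.000) / (85.120 + 50.000) = 0.2599

0.2599


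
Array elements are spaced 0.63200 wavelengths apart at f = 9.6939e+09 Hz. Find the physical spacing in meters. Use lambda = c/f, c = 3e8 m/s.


lambda = c / f = 3.0000e+08 / 9.6939e+09 = 0.03094730 m
d = 0.63200 * 0.03094730 = 0.01956 m

0.01956 m


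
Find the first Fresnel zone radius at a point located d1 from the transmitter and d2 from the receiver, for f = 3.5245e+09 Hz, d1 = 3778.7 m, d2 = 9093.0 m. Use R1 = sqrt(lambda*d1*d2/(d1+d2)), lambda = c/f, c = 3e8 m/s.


lambda = c / f = 3.0000e+08 / 3.5245e+09 = 0.08511846 m
R1 = sqrt(0.08511846 * 3778.7 * 9093.0 / (3778.7 + 9093.0)) = 15.07 m

15.07 m


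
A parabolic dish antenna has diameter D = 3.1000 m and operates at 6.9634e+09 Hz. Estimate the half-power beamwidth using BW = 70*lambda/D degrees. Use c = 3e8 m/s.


lambda = c / f = 3.0000e+08 / 6.9634e+09 = 0.04308240 m
BW = 70 * 0.04308240 / 3.1000 = 0.9728 deg

0.9728 deg


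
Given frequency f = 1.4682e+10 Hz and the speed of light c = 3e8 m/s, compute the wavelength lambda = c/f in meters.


lambda = c / f = 3.0000e+08 / 1.4682e+10 = 0.02043 m

0.02043 m


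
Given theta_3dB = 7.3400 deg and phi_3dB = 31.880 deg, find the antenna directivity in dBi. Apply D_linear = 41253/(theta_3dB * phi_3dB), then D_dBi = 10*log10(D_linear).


D_linear = 41253 / (7.3400 * 31.880) = 176.2955
D_dBi = 10 * log10(176.2955) = 22.46 dBi

22.46 dBi


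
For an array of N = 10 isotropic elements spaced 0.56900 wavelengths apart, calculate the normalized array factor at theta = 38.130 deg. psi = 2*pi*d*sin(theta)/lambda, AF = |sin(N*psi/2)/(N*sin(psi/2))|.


psi = 2*pi*0.56900*sin(38.130 deg) = 2.207458 rad
AF = |sin(10*2.207458/2) / (10*sin(2.207458/2))| = 0.1119

0.1119


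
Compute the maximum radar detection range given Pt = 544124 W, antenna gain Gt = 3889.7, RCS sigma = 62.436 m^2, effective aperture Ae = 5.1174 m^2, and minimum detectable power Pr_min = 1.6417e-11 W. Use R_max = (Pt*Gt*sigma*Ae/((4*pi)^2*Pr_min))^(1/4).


R^4 = 544124*3889.7*62.436*5.1174 / ((4*pi)^2 * 1.6417e-11) = 2.608464e+20
R_max = 2.608464e+20^0.25 = 127086 m

127086 m


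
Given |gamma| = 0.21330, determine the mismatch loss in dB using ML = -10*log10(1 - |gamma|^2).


ML = -10 * log10(1 - 0.21330^2) = -10 * log10(0.95450311) = 0.2022 dB

0.2022 dB


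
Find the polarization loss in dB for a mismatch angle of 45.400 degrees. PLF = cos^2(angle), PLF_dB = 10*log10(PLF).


PLF_linear = cos^2(45.400 deg) = 0.4930189
PLF_dB = 10 * log10(0.4930189) = -3.071 dB

-3.071 dB


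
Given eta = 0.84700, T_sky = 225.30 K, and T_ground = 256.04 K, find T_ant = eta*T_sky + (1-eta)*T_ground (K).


T_ant = 0.84700 * 225.30 + (1 - 0.84700) * 256.04 = 230.0 K

230.0 K


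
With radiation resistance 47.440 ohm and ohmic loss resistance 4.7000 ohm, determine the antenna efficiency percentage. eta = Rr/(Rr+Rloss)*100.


eta = 47.440 / (47.440 + 4.7000) * 100 = 90.99%

90.99%


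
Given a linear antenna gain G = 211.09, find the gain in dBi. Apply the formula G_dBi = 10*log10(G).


G_dBi = 10 * log10(211.09) = 23.24 dBi

23.24 dBi


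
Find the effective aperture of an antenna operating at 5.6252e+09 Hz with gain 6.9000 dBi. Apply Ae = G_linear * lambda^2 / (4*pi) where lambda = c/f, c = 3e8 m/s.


lambda = c / f = 3.0000e+08 / 5.6252e+09 = 0.05333144 m
G_linear = 10^(6.9000/10) = 4.897788
Ae = G_linear * lambda^2 / (4*pi) = 4.897788 * 0.05333144^2 / (4*pi) = 1.109e-03 m^2

1.109e-03 m^2


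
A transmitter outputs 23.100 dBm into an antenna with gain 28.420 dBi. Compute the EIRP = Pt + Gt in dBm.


EIRP = Pt + Gt = 23.100 + 28.420 = 51.52 dBm

51.52 dBm


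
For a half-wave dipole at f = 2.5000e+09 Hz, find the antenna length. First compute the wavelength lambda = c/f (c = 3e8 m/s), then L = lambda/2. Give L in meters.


lambda = c / f = 3.0000e+08 / 2.5000e+09 = 0.1200000 m
L = lambda / 2 = 0.1200000 / 2 = 0.06000 m

0.06000 m


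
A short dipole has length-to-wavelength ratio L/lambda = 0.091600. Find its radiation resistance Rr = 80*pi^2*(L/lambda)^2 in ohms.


Rr = 80 * pi^2 * (0.091600)^2 = 80 * 9.869604 * 8.390560e-03 = 6.625 ohm

6.625 ohm


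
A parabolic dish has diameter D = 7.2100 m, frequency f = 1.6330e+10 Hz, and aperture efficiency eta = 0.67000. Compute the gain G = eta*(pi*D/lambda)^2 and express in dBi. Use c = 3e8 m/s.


lambda = c / f = 3.0000e+08 / 1.6330e+10 = 0.01837110 m
G_linear = 0.67000 * (pi * 7.2100 / 0.01837110)^2 = 1.018532e+06
G_dBi = 10 * log10(1.018532e+06) = 60.08 dBi

60.08 dBi


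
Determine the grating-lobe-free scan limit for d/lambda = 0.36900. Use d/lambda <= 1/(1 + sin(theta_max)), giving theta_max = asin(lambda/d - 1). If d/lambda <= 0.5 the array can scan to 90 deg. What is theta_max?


lambda/d - 1 = 1/0.36900 - 1 = 1.710027 >= 1
d/lambda <= 0.5, so the array can scan to endfire without grating lobes: theta_max = 90 deg

90 deg


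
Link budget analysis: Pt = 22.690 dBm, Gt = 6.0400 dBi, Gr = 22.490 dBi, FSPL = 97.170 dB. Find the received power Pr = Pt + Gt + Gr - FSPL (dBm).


Pr = 22.690 + 6.0400 + 22.490 - 97.170 = -45.95 dBm

-45.95 dBm


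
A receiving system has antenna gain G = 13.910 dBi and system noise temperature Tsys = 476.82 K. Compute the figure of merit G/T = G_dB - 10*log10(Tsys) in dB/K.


G/T = 13.910 - 10*log10(476.82) = 13.910 - 26.78354 = -12.87 dB/K

-12.87 dB/K


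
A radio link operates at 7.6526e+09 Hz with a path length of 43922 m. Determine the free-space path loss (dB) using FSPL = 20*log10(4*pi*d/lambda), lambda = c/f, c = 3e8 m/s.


lambda = c / f = 3.0000e+08 / 7.6526e+09 = 0.03920236 m
FSPL = 20 * log10(4*pi*43922/0.03920236) = 143.0 dB

143.0 dB


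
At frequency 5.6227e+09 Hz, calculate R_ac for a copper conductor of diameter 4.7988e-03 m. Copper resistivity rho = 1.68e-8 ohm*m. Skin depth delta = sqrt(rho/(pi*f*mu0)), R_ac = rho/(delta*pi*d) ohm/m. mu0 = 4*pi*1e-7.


delta = sqrt(1.68e-8 / (pi * 5.6227e+09 * 4*pi*1e-7)) = 8.699661e-07 m
R_ac = 1.68e-8 / (8.699661e-07 * pi * 4.7988e-03) = 1.281 ohm/m

1.281 ohm/m


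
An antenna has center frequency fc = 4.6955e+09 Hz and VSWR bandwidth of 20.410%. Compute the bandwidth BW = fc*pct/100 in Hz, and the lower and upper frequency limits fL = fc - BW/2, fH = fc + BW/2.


BW = 4.6955e+09 * 20.410/100 = 9.583516e+08 Hz
fL = 4.6955e+09 - 9.583516e+08/2 = 4.216e+09 Hz
fH = 4.6955e+09 + 9.583516e+08/2 = 5.175e+09 Hz

BW=9.584e+08 Hz, fL=4.216e+09 Hz, fH=5.175e+09 Hz


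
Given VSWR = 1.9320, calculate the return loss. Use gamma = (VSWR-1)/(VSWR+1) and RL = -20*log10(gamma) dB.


gamma = (1.9320 - 1) / (1.9320 + 1) = 0.3178718
RL = -20 * log10(0.3178718) = 9.955 dB

9.955 dB


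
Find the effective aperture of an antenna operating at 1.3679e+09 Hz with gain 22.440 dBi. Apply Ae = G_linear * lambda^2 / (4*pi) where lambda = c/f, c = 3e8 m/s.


lambda = c / f = 3.0000e+08 / 1.3679e+09 = 0.2193143 m
G_linear = 10^(22.440/10) = 175.3881
Ae = G_linear * lambda^2 / (4*pi) = 175.3881 * 0.2193143^2 / (4*pi) = 0.6713 m^2

0.6713 m^2


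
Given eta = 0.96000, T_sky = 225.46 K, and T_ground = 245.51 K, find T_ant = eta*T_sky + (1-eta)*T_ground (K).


T_ant = 0.96000 * 225.46 + (1 - 0.96000) * 245.51 = 226.3 K

226.3 K


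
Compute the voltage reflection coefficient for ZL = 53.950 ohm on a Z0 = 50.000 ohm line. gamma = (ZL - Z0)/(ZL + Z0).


gamma = (53.950 - 50.000) / (53.950 + 50.000) = 0.03800

0.03800


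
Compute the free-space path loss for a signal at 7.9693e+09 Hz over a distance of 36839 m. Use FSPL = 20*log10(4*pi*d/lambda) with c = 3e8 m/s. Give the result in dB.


lambda = c / f = 3.0000e+08 / 7.9693e+09 = 0.03764446 m
FSPL = 20 * log10(4*pi*36839/0.03764446) = 141.8 dB

141.8 dB


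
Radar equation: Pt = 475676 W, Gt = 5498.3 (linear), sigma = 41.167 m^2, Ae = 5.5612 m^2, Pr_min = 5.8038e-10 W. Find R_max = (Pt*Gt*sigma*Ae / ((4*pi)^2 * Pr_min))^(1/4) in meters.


R^4 = 475676*5498.3*41.167*5.5612 / ((4*pi)^2 * 5.8038e-10) = 6.533189e+18
R_max = 6.533189e+18^0.25 = 50557 m

50557 m


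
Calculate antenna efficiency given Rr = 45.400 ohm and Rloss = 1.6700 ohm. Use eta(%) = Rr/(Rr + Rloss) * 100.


eta = 45.400 / (45.400 + 1.6700) * 100 = 96.45%

96.45%


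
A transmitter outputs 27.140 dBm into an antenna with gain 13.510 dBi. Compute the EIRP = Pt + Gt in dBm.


EIRP = Pt + Gt = 27.140 + 13.510 = 40.65 dBm

40.65 dBm


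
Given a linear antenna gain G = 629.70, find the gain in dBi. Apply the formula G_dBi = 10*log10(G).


G_dBi = 10 * log10(629.70) = 27.99 dBi

27.99 dBi


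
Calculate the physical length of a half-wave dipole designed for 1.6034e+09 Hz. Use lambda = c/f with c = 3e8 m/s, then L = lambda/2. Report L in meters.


lambda = c / f = 3.0000e+08 / 1.6034e+09 = 0.1871024 m
L = lambda / 2 = 0.1871024 / 2 = 0.09355 m

0.09355 m


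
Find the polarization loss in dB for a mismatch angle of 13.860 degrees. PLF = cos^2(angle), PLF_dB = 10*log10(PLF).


PLF_linear = cos^2(13.860 deg) = 0.9426157
PLF_dB = 10 * log10(0.9426157) = -0.2567 dB

-0.2567 dB


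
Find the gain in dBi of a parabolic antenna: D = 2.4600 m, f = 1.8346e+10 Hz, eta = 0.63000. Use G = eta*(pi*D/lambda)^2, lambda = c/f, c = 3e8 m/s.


lambda = c / f = 3.0000e+08 / 1.8346e+10 = 0.01635234 m
G_linear = 0.63000 * (pi * 2.4600 / 0.01635234)^2 = 140718.3
G_dBi = 10 * log10(140718.3) = 51.48 dBi

51.48 dBi


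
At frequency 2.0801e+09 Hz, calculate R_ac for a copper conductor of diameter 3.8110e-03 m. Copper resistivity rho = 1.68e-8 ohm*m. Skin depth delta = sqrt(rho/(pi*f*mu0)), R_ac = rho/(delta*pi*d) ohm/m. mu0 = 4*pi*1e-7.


delta = sqrt(1.68e-8 / (pi * 2.0801e+09 * 4*pi*1e-7)) = 1.430318e-06 m
R_ac = 1.68e-8 / (1.430318e-06 * pi * 3.8110e-03) = 0.9810 ohm/m

0.9810 ohm/m


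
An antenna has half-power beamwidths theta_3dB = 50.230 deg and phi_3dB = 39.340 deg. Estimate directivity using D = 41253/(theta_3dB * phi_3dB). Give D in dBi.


D_linear = 41253 / (50.230 * 39.340) = 20.87652
D_dBi = 10 * log10(20.87652) = 13.20 dBi

13.20 dBi


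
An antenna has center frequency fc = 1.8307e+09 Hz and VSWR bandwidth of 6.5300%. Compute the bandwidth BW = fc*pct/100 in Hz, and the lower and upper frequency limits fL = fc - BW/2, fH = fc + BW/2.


BW = 1.8307e+09 * 6.5300/100 = 1.195447e+08 Hz
fL = 1.8307e+09 - 1.195447e+08/2 = 1.771e+09 Hz
fH = 1.8307e+09 + 1.195447e+08/2 = 1.890e+09 Hz

BW=1.195e+08 Hz, fL=1.771e+09 Hz, fH=1.890e+09 Hz


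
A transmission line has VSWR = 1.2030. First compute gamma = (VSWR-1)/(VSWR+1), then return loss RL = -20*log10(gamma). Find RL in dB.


gamma = (1.2030 - 1) / (1.2030 + 1) = 0.09214707
RL = -20 * log10(0.09214707) = 20.71 dB

20.71 dB


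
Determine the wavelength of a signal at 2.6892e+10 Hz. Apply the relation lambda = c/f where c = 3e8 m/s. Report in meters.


lambda = c / f = 3.0000e+08 / 2.6892e+10 = 0.01116 m

0.01116 m


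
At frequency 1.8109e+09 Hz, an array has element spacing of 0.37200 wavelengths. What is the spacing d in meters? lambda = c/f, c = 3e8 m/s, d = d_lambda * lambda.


lambda = c / f = 3.0000e+08 / 1.8109e+09 = 0.1656635 m
d = 0.37200 * 0.1656635 = 0.06163 m

0.06163 m


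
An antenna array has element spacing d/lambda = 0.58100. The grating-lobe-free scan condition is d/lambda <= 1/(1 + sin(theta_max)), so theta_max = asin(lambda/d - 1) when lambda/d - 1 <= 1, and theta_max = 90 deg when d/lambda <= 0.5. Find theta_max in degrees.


lambda/d - 1 = 1/0.58100 - 1 = 0.7211704
theta_max = asin(0.7211704) = 46.15 deg

46.15 deg


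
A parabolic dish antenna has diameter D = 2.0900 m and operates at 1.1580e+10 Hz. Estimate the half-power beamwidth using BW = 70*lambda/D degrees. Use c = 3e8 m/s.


lambda = c / f = 3.0000e+08 / 1.1580e+10 = 0.02590674 m
BW = 70 * 0.02590674 / 2.0900 = 0.8677 deg

0.8677 deg


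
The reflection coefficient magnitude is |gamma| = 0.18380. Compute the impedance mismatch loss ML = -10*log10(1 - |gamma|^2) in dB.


ML = -10 * log10(1 - 0.18380^2) = -10 * log10(0.96621756) = 0.1493 dB

0.1493 dB


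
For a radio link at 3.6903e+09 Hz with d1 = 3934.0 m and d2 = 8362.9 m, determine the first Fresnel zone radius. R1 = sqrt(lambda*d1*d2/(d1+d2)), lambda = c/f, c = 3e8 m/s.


lambda = c / f = 3.0000e+08 / 3.6903e+09 = 0.08129420 m
R1 = sqrt(0.08129420 * 3934.0 * 8362.9 / (3934.0 + 8362.9)) = 14.75 m

14.75 m


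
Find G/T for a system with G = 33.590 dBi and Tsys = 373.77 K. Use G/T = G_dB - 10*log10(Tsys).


G/T = 33.590 - 10*log10(373.77) = 33.590 - 25.72604 = 7.864 dB/K

7.864 dB/K


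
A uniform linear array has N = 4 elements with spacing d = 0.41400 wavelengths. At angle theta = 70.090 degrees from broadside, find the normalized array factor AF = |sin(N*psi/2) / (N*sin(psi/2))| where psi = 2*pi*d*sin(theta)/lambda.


psi = 2*pi*0.41400*sin(70.090 deg) = 2.445759 rad
AF = |sin(4*2.445759/2) / (4*sin(2.445759/2))| = 0.2617

0.2617


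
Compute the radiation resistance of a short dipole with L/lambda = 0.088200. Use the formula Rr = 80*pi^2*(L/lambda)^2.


Rr = 80 * pi^2 * (0.088200)^2 = 80 * 9.869604 * 7.779240e-03 = 6.142 ohm

6.142 ohm


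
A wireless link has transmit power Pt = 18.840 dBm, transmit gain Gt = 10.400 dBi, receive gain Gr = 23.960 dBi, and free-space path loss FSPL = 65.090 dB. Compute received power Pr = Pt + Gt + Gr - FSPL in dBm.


Pr = 18.840 + 10.400 + 23.960 - 65.090 = -11.89 dBm

-11.89 dBm


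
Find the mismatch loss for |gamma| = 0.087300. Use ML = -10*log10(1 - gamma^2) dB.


ML = -10 * log10(1 - 0.087300^2) = -10 * log10(0.99237871) = 0.03323 dB

0.03323 dB


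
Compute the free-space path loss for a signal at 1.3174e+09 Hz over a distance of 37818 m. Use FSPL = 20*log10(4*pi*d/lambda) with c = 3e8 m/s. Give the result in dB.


lambda = c / f = 3.0000e+08 / 1.3174e+09 = 0.2277213 m
FSPL = 20 * log10(4*pi*37818/0.2277213) = 126.4 dB

126.4 dB


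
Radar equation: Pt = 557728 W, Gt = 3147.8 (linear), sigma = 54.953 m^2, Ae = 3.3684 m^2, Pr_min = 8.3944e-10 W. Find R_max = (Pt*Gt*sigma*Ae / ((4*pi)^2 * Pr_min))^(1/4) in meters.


R^4 = 557728*3147.8*54.953*3.3684 / ((4*pi)^2 * 8.3944e-10) = 2.451519e+18
R_max = 2.451519e+18^0.25 = 39569 m

39569 m


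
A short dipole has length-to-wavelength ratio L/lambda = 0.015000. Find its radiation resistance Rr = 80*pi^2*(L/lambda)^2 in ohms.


Rr = 80 * pi^2 * (0.015000)^2 = 80 * 9.869604 * 2.250000e-04 = 0.1777 ohm

0.1777 ohm


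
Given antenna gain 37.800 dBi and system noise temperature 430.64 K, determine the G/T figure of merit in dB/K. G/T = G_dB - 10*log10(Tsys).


G/T = 37.800 - 10*log10(430.64) = 37.800 - 26.34114 = 11.46 dB/K

11.46 dB/K


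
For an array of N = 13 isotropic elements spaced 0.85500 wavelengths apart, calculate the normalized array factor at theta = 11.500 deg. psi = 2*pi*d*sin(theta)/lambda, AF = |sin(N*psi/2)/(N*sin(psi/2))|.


psi = 2*pi*0.85500*sin(11.500 deg) = 1.071029 rad
AF = |sin(13*1.071029/2) / (13*sin(1.071029/2))| = 0.09461

0.09461


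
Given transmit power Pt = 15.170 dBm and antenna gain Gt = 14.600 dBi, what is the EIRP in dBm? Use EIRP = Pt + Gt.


EIRP = Pt + Gt = 15.170 + 14.600 = 29.77 dBm

29.77 dBm


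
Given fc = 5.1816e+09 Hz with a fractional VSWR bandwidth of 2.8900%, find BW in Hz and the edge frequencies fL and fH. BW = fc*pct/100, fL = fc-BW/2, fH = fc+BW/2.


BW = 5.1816e+09 * 2.8900/100 = 1.497482e+08 Hz
fL = 5.1816e+09 - 1.497482e+08/2 = 5.107e+09 Hz
fH = 5.1816e+09 + 1.497482e+08/2 = 5.256e+09 Hz

BW=1.497e+08 Hz, fL=5.107e+09 Hz, fH=5.256e+09 Hz


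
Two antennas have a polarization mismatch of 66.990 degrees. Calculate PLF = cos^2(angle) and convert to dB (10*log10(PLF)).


PLF_linear = cos^2(66.990 deg) = 0.1527964
PLF_dB = 10 * log10(0.1527964) = -8.159 dB

-8.159 dB


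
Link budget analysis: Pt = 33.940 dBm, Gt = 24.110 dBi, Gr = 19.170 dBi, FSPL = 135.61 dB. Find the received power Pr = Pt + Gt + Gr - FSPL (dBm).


Pr = 33.940 + 24.110 + 19.170 - 135.61 = -58.39 dBm

-58.39 dBm


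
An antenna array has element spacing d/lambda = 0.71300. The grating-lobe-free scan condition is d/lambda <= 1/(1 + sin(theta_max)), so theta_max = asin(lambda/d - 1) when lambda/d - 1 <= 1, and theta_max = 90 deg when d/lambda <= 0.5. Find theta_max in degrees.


lambda/d - 1 = 1/0.71300 - 1 = 0.4025245
theta_max = asin(0.4025245) = 23.74 deg

23.74 deg


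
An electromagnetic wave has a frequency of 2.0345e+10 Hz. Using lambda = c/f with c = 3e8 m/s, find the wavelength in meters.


lambda = c / f = 3.0000e+08 / 2.0345e+10 = 0.01475 m

0.01475 m


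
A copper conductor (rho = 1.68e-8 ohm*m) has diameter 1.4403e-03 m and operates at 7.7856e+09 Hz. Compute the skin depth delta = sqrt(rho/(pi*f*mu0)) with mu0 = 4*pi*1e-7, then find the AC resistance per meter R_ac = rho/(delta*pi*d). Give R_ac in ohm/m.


delta = sqrt(1.68e-8 / (pi * 7.7856e+09 * 4*pi*1e-7)) = 7.393137e-07 m
R_ac = 1.68e-8 / (7.393137e-07 * pi * 1.4403e-03) = 5.022 ohm/m

5.022 ohm/m


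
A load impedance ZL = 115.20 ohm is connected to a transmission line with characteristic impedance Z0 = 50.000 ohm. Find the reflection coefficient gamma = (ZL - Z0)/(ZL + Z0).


gamma = (115.20 - 50.000) / (115.20 + 50.000) = 0.3947

0.3947


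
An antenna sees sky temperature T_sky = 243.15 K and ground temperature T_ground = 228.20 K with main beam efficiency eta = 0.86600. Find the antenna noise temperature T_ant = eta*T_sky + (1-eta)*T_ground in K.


T_ant = 0.86600 * 243.15 + (1 - 0.86600) * 228.20 = 241.1 K

241.1 K


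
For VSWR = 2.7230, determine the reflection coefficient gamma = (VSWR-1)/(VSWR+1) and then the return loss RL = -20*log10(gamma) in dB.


gamma = (2.7230 - 1) / (2.7230 + 1) = 0.4627988
RL = -20 * log10(0.4627988) = 6.692 dB

6.692 dB


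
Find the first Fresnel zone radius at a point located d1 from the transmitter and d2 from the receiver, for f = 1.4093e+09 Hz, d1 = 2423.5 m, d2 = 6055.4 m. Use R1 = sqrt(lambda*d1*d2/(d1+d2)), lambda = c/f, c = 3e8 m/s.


lambda = c / f = 3.0000e+08 / 1.4093e+09 = 0.2128716 m
R1 = sqrt(0.2128716 * 2423.5 * 6055.4 / (2423.5 + 6055.4)) = 19.19 m

19.19 m


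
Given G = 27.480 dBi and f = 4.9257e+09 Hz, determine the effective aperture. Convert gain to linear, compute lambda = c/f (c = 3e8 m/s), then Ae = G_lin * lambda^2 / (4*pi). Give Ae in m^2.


lambda = c / f = 3.0000e+08 / 4.9257e+09 = 0.06090505 m
G_linear = 10^(27.480/10) = 559.7576
Ae = G_linear * lambda^2 / (4*pi) = 559.7576 * 0.06090505^2 / (4*pi) = 0.1652 m^2

0.1652 m^2


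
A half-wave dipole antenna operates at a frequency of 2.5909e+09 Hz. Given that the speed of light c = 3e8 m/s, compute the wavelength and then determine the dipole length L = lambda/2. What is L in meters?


lambda = c / f = 3.0000e+08 / 2.5909e+09 = 0.1157899 m
L = lambda / 2 = 0.1157899 / 2 = 0.05789 m

0.05789 m


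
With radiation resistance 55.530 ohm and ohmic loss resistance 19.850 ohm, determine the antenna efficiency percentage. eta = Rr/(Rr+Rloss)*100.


eta = 55.530 / (55.530 + 19.850) * 100 = 73.67%

73.67%


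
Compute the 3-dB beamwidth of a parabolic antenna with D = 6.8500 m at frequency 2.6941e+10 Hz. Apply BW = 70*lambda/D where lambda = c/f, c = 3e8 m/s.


lambda = c / f = 3.0000e+08 / 2.6941e+10 = 0.01113544 m
BW = 70 * 0.01113544 / 6.8500 = 0.1138 deg

0.1138 deg


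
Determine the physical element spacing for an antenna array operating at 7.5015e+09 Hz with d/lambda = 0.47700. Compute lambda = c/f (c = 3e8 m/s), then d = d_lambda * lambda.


lambda = c / f = 3.0000e+08 / 7.5015e+09 = 0.03999200 m
d = 0.47700 * 0.03999200 = 0.01908 m

0.01908 m


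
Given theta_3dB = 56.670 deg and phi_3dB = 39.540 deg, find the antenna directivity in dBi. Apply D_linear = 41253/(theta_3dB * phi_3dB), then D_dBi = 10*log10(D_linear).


D_linear = 41253 / (56.670 * 39.540) = 18.41050
D_dBi = 10 * log10(18.41050) = 12.65 dBi

12.65 dBi


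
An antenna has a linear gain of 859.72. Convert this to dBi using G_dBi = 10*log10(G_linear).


G_dBi = 10 * log10(859.72) = 29.34 dBi

29.34 dBi


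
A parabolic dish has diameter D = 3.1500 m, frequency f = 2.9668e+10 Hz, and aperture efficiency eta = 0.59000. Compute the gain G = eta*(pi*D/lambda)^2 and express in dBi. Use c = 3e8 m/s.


lambda = c / f = 3.0000e+08 / 2.9668e+10 = 0.01011191 m
G_linear = 0.59000 * (pi * 3.1500 / 0.01011191)^2 = 565075.5
G_dBi = 10 * log10(565075.5) = 57.52 dBi

57.52 dBi


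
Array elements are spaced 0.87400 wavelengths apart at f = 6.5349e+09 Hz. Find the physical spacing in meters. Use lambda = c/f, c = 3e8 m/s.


lambda = c / f = 3.0000e+08 / 6.5349e+09 = 0.04590736 m
d = 0.87400 * 0.04590736 = 0.04012 m

0.04012 m


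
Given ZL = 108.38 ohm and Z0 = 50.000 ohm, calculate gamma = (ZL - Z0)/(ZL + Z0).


gamma = (108.38 - 50.000) / (108.38 + 50.000) = 0.3686

0.3686
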